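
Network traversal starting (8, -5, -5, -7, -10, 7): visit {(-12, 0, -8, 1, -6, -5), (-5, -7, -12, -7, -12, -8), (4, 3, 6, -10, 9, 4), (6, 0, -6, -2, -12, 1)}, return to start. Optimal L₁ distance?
206
(one optimal route: (8, -5, -5, -7, -10, 7) → (-5, -7, -12, -7, -12, -8) → (-12, 0, -8, 1, -6, -5) → (6, 0, -6, -2, -12, 1) → (4, 3, 6, -10, 9, 4) → (8, -5, -5, -7, -10, 7))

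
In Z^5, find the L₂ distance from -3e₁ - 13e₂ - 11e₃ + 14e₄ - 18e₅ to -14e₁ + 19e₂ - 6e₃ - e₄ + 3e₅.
42.8486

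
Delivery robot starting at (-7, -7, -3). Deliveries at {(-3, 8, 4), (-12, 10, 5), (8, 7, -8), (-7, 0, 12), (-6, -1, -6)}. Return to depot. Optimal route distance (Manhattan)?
114
(one optimal route: (-7, -7, -3) → (-7, 0, 12) → (-12, 10, 5) → (-3, 8, 4) → (8, 7, -8) → (-6, -1, -6) → (-7, -7, -3))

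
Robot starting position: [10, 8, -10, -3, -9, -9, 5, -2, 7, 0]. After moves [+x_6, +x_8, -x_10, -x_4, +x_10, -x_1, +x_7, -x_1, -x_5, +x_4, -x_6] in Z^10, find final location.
(8, 8, -10, -3, -10, -9, 6, -1, 7, 0)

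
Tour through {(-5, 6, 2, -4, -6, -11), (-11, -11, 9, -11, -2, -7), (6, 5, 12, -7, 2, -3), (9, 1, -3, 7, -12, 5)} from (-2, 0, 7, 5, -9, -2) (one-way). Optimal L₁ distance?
178
(one optimal route: (-2, 0, 7, 5, -9, -2) → (9, 1, -3, 7, -12, 5) → (6, 5, 12, -7, 2, -3) → (-5, 6, 2, -4, -6, -11) → (-11, -11, 9, -11, -2, -7))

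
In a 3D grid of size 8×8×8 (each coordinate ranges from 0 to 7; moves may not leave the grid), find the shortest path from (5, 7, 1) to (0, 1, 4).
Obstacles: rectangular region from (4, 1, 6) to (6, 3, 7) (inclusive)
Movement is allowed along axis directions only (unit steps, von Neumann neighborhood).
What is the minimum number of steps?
14
(one shortest path: (5, 7, 1) → (4, 7, 1) → (3, 7, 1) → (2, 7, 1) → (1, 7, 1) → (0, 7, 1) → (0, 6, 1) → (0, 5, 1) → (0, 4, 1) → (0, 3, 1) → (0, 2, 1) → (0, 1, 1) → (0, 1, 2) → (0, 1, 3) → (0, 1, 4))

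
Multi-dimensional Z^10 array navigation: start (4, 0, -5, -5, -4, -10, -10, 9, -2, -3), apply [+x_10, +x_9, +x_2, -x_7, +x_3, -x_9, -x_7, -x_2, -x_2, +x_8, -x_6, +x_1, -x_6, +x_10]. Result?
(5, -1, -4, -5, -4, -12, -12, 10, -2, -1)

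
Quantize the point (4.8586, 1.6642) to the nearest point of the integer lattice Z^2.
(5, 2)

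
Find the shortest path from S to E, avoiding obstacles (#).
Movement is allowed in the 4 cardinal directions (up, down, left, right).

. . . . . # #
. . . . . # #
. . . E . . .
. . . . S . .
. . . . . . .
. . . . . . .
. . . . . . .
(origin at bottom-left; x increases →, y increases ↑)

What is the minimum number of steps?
2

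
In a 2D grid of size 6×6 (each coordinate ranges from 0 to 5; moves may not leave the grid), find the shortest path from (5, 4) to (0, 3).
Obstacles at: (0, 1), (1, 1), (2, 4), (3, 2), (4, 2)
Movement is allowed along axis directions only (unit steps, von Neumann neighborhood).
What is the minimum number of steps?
6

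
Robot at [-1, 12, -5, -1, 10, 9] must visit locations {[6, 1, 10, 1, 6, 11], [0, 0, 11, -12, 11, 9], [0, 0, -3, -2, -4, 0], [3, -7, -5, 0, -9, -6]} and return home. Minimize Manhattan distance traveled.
192
(one optimal route: (-1, 12, -5, -1, 10, 9) → (0, 0, 11, -12, 11, 9) → (6, 1, 10, 1, 6, 11) → (3, -7, -5, 0, -9, -6) → (0, 0, -3, -2, -4, 0) → (-1, 12, -5, -1, 10, 9))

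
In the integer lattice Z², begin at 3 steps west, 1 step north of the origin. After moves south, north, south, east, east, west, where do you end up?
(-2, 0)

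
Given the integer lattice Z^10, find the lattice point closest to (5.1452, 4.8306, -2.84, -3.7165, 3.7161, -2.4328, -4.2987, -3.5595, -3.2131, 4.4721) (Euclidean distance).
(5, 5, -3, -4, 4, -2, -4, -4, -3, 4)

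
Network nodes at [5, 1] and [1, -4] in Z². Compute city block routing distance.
9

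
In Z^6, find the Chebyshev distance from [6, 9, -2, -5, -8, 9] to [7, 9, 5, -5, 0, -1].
10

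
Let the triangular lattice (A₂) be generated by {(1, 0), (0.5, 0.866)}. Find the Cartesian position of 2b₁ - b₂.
(1.5, -0.866)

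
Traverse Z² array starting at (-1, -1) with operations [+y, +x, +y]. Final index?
(0, 1)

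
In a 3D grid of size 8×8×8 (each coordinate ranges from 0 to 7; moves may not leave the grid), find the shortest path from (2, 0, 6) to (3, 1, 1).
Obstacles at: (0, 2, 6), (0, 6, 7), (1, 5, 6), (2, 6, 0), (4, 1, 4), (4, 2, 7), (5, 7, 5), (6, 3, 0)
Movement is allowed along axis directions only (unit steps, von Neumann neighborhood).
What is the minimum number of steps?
7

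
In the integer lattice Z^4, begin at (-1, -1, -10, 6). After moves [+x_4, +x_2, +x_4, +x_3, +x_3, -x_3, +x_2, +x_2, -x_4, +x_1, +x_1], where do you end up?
(1, 2, -9, 7)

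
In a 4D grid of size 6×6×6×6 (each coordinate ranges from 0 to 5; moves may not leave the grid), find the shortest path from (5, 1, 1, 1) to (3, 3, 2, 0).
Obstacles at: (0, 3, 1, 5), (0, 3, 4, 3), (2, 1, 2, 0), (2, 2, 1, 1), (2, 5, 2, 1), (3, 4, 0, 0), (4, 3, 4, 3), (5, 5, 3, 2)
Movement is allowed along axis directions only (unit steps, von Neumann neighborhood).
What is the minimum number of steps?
6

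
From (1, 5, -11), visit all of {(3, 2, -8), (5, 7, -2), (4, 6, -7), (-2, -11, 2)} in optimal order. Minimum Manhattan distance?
50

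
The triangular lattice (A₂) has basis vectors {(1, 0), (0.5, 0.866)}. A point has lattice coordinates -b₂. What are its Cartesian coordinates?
(-0.5, -0.866)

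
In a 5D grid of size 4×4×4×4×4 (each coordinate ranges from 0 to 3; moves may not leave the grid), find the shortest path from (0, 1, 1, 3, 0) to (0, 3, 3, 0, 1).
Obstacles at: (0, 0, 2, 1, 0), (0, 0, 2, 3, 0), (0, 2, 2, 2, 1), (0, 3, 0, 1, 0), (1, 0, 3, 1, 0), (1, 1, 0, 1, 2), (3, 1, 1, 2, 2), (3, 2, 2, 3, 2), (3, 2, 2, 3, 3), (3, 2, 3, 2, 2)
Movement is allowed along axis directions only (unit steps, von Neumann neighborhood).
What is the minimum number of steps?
8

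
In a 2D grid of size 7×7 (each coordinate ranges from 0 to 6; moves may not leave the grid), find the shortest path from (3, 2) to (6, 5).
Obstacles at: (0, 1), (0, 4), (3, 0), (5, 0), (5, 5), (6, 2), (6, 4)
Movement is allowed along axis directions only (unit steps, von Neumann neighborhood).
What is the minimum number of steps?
8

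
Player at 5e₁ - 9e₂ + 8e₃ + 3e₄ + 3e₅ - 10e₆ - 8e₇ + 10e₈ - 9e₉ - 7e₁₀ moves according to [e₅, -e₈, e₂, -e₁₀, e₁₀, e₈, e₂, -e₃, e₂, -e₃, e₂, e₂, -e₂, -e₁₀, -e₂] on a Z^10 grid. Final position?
(5, -6, 6, 3, 4, -10, -8, 10, -9, -8)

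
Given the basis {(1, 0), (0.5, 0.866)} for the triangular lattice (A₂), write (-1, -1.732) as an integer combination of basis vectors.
-2b₂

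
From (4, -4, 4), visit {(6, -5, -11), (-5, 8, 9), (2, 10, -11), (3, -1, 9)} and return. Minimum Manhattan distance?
92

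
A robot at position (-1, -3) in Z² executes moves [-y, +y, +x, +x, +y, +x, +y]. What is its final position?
(2, -1)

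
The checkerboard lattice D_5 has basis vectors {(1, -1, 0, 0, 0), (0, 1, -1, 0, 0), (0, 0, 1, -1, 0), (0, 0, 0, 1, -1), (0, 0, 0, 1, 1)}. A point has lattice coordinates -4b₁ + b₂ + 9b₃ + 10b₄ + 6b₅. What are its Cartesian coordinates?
(-4, 5, 8, 7, -4)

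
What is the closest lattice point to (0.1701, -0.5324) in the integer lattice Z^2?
(0, -1)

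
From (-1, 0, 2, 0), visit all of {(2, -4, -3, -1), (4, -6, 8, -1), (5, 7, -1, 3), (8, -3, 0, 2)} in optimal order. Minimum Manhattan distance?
61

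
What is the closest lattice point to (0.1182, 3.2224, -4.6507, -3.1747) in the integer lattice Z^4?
(0, 3, -5, -3)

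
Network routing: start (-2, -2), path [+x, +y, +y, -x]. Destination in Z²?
(-2, 0)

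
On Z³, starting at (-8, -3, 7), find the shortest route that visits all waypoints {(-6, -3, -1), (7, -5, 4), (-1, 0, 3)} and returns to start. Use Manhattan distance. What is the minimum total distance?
56
(one optimal route: (-8, -3, 7) → (-6, -3, -1) → (-1, 0, 3) → (7, -5, 4) → (-8, -3, 7))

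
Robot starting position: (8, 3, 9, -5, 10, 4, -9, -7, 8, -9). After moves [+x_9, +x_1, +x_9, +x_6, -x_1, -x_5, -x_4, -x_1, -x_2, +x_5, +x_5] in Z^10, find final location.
(7, 2, 9, -6, 11, 5, -9, -7, 10, -9)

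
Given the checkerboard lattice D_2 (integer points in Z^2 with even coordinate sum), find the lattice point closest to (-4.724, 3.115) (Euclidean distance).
(-5, 3)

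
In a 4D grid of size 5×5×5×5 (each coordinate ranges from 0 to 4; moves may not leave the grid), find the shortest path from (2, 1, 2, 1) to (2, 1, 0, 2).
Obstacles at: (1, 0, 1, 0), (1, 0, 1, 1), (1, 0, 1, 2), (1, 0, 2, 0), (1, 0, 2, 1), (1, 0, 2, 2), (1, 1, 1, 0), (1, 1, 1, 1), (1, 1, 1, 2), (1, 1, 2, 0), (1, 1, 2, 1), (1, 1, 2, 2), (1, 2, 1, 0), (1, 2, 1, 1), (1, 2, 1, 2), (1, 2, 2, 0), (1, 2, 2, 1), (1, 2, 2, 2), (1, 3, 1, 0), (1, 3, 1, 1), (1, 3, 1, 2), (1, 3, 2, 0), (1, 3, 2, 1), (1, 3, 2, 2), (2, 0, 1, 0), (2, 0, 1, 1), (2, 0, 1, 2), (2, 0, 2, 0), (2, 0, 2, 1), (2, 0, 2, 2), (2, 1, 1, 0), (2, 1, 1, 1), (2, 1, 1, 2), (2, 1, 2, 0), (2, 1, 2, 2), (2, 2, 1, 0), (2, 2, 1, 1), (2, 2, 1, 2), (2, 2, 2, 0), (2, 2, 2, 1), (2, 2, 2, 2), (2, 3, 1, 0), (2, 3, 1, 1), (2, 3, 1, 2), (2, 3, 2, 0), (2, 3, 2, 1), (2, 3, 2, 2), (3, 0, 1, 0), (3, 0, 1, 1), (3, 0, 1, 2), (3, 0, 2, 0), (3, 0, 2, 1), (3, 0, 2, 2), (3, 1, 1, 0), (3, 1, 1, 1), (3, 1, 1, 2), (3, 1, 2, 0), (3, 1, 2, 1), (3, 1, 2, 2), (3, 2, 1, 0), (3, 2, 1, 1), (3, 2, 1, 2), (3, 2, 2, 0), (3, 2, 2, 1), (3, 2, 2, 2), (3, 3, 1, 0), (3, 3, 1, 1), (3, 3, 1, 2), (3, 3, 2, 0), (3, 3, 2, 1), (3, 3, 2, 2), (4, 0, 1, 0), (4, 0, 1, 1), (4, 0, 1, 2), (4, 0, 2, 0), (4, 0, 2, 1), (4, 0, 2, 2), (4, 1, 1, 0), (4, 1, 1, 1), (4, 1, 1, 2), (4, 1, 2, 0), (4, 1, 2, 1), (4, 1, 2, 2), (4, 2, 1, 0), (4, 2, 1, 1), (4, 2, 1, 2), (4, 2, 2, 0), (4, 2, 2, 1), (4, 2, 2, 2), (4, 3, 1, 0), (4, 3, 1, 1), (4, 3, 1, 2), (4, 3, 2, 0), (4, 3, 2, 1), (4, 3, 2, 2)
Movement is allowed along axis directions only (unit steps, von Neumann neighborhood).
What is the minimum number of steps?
7
(one shortest path: (2, 1, 2, 1) → (2, 1, 3, 1) → (2, 1, 3, 2) → (2, 1, 3, 3) → (2, 1, 2, 3) → (2, 1, 1, 3) → (2, 1, 0, 3) → (2, 1, 0, 2))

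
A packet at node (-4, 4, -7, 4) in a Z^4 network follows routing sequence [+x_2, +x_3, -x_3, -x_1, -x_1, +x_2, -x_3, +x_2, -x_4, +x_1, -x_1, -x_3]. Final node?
(-6, 7, -9, 3)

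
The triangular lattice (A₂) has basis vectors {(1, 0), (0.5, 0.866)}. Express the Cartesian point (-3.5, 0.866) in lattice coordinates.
-4b₁ + b₂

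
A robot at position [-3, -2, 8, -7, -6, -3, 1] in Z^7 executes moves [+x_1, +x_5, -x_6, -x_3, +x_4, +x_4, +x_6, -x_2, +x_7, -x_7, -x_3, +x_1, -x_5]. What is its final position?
(-1, -3, 6, -5, -6, -3, 1)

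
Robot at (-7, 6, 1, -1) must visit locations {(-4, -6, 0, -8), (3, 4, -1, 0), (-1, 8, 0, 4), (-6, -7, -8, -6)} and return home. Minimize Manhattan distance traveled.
94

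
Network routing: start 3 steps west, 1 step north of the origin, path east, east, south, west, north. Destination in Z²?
(-2, 1)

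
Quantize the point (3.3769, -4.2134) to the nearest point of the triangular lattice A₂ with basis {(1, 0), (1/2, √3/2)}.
(3.5, -4.33)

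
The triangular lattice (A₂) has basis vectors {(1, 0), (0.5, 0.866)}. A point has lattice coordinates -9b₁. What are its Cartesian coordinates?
(-9, 0)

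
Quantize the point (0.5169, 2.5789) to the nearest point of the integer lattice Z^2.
(1, 3)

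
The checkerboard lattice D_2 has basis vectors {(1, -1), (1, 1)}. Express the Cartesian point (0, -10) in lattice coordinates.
5b₁ - 5b₂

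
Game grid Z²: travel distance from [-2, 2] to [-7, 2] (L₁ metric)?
5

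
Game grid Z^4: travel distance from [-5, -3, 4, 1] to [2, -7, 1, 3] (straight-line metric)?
8.83176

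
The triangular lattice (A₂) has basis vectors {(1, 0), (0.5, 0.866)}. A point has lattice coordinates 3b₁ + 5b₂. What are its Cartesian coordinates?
(5.5, 4.33)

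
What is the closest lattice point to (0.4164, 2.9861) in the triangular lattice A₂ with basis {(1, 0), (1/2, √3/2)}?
(0.5, 2.598)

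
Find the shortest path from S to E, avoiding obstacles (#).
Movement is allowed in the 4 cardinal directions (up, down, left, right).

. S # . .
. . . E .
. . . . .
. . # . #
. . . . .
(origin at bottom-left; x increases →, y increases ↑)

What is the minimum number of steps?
3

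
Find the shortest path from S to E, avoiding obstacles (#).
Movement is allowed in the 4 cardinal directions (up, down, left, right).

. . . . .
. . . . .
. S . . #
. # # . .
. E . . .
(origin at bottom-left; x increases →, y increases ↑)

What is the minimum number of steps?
4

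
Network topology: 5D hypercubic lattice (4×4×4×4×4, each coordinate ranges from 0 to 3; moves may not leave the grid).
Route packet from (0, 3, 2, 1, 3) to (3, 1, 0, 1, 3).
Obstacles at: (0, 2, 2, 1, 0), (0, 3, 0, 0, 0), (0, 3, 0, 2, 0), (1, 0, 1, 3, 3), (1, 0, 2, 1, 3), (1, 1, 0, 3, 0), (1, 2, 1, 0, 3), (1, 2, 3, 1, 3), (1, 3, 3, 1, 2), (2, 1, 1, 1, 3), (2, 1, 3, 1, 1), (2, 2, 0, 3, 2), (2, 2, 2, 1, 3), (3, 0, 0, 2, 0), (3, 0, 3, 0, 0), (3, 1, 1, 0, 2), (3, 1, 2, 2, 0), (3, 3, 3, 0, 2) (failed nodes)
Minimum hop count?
7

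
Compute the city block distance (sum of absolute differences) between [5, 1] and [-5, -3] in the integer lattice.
14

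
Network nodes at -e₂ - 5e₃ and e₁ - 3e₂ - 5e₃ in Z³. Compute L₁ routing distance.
3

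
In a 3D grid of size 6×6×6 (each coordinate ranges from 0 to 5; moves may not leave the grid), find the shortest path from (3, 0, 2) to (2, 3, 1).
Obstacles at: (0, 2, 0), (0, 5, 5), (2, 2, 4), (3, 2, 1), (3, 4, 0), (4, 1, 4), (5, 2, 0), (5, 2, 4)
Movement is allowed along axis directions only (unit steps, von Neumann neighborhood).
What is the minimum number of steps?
5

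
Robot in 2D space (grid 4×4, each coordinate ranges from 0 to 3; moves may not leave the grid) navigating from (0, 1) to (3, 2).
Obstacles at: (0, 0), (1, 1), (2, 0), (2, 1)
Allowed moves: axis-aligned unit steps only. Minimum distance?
4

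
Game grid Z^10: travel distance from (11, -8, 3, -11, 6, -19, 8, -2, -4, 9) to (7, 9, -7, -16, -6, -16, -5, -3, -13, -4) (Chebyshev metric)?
17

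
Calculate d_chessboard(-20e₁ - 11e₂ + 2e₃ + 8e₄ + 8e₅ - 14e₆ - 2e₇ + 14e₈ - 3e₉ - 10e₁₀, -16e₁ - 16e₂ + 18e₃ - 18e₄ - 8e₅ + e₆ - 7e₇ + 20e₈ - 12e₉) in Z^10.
26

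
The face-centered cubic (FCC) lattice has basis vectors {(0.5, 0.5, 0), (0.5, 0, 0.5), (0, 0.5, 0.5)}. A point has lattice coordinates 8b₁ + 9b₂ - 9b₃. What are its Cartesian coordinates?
(8.5, -0.5, 0)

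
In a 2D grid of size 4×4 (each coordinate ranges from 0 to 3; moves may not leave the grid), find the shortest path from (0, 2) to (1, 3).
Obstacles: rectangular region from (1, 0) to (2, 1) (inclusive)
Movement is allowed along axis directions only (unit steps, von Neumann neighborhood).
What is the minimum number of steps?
2
(one shortest path: (0, 2) → (1, 2) → (1, 3))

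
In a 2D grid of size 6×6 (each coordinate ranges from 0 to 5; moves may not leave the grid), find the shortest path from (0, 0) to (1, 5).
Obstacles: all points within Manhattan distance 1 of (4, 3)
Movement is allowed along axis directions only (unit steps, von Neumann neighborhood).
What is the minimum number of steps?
6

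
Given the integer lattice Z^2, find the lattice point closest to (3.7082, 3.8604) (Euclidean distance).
(4, 4)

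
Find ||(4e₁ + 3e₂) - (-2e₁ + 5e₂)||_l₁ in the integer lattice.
8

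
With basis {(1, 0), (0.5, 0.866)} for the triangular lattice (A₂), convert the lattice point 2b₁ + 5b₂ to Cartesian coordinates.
(4.5, 4.33)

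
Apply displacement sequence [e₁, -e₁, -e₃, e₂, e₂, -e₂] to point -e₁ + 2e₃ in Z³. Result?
(-1, 1, 1)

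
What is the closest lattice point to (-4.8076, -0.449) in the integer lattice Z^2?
(-5, 0)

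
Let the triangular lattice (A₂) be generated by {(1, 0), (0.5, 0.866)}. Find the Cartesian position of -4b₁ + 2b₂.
(-3, 1.732)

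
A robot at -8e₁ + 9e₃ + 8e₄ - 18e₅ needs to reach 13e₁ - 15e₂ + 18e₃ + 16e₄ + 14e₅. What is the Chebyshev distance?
32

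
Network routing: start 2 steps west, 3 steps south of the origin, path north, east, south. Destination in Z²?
(-1, -3)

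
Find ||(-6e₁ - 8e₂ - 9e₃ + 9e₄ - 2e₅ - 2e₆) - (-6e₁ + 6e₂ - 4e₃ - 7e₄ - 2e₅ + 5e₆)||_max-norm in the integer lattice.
16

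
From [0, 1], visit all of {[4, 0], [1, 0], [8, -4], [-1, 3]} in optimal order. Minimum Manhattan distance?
19
(one optimal route: (0, 1) → (-1, 3) → (1, 0) → (4, 0) → (8, -4))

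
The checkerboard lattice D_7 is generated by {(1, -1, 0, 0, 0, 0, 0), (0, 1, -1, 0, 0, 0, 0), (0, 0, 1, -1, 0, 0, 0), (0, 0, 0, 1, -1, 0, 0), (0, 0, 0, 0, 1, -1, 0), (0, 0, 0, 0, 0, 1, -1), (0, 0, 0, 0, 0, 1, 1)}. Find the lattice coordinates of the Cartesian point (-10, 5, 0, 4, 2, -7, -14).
-10b₁ - 5b₂ - 5b₃ - b₄ + b₅ + 4b₆ - 10b₇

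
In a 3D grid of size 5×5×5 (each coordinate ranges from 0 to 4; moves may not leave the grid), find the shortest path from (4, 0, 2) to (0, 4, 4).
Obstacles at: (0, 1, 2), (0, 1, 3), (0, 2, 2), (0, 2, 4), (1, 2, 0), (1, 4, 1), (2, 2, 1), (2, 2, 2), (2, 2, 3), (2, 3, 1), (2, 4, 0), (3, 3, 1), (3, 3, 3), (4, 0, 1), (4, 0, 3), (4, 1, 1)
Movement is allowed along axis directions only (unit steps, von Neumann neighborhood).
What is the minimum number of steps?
10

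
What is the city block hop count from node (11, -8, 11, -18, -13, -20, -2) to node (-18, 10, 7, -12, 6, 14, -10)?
118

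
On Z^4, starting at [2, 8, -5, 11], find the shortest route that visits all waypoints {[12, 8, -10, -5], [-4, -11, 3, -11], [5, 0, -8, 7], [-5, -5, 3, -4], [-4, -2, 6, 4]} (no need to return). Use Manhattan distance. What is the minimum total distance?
117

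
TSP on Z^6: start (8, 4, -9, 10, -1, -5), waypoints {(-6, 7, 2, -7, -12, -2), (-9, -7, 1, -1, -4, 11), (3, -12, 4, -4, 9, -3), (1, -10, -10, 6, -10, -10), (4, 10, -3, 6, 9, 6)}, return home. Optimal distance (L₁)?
284
(one optimal route: (8, 4, -9, 10, -1, -5) → (1, -10, -10, 6, -10, -10) → (-6, 7, 2, -7, -12, -2) → (-9, -7, 1, -1, -4, 11) → (3, -12, 4, -4, 9, -3) → (4, 10, -3, 6, 9, 6) → (8, 4, -9, 10, -1, -5))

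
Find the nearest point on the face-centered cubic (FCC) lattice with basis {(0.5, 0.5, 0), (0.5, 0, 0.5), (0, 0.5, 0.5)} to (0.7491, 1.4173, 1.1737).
(0.5, 1.5, 1)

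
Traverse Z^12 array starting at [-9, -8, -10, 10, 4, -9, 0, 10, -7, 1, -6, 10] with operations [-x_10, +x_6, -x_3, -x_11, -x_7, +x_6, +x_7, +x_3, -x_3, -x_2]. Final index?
(-9, -9, -11, 10, 4, -7, 0, 10, -7, 0, -7, 10)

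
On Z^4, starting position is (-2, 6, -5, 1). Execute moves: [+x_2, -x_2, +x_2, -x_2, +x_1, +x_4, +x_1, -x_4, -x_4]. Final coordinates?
(0, 6, -5, 0)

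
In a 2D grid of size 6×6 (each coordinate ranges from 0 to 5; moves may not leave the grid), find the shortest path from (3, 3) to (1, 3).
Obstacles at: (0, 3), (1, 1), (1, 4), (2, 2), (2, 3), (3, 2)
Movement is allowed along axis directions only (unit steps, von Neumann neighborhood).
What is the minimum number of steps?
12
(one shortest path: (3, 3) → (4, 3) → (4, 2) → (4, 1) → (3, 1) → (2, 1) → (2, 0) → (1, 0) → (0, 0) → (0, 1) → (0, 2) → (1, 2) → (1, 3))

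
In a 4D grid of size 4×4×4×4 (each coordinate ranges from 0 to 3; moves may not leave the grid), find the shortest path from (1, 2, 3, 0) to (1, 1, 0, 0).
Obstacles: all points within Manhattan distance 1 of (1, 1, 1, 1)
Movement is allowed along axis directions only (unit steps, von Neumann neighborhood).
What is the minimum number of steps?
4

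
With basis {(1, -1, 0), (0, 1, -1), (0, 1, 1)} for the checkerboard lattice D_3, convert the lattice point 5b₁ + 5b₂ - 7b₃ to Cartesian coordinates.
(5, -7, -12)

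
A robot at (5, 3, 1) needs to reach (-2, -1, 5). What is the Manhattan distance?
15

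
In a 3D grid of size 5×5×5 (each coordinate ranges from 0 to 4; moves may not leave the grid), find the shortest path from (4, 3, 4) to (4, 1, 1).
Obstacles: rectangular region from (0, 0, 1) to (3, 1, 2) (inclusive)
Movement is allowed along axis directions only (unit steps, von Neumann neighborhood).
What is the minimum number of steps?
5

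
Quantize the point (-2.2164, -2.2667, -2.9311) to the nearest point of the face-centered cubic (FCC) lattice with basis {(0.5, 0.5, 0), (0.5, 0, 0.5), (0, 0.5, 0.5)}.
(-2, -2, -3)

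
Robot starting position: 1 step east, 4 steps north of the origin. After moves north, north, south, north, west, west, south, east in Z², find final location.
(0, 5)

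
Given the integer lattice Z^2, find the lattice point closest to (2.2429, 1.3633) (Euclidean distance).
(2, 1)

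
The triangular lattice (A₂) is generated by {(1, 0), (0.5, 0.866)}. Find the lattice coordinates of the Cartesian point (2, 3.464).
4b₂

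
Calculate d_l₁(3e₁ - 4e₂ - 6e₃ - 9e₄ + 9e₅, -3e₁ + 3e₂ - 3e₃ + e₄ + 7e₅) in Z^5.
28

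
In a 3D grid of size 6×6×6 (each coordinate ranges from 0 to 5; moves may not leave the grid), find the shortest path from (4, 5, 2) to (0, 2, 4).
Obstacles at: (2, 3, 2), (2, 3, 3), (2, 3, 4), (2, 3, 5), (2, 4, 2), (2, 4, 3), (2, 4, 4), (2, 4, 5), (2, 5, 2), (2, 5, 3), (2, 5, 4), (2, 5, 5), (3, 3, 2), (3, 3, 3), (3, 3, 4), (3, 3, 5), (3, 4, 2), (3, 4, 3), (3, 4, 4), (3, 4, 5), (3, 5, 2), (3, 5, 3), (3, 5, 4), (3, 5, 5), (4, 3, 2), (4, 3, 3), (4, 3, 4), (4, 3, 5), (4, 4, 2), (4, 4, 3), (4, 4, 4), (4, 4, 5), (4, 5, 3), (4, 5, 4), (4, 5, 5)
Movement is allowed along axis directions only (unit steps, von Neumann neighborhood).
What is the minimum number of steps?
11
(one shortest path: (4, 5, 2) → (5, 5, 2) → (5, 4, 2) → (5, 3, 2) → (5, 2, 2) → (4, 2, 2) → (3, 2, 2) → (2, 2, 2) → (1, 2, 2) → (0, 2, 2) → (0, 2, 3) → (0, 2, 4))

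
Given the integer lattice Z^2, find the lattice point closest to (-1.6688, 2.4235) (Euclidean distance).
(-2, 2)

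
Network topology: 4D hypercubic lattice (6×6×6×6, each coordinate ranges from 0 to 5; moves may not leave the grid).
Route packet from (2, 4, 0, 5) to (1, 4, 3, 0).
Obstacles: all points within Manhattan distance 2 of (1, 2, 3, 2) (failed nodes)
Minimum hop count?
9
(one shortest path: (2, 4, 0, 5) → (1, 4, 0, 5) → (1, 4, 1, 5) → (1, 4, 2, 5) → (1, 4, 2, 4) → (1, 4, 2, 3) → (1, 4, 2, 2) → (1, 4, 2, 1) → (1, 4, 3, 1) → (1, 4, 3, 0))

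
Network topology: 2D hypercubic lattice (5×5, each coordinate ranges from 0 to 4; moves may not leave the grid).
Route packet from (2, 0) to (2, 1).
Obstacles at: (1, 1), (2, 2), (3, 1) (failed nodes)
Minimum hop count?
1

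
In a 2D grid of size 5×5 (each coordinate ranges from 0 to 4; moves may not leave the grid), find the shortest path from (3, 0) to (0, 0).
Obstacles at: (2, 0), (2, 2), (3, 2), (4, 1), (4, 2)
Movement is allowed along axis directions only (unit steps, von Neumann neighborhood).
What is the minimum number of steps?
5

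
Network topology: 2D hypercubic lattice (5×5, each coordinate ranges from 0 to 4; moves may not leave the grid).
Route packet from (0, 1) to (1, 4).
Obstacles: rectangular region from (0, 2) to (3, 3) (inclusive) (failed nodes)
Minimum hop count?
10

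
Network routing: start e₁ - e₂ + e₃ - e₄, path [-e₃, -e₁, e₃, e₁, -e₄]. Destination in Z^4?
(1, -1, 1, -2)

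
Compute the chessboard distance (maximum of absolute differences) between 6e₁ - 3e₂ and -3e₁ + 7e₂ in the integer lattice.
10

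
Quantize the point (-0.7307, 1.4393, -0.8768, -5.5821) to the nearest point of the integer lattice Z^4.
(-1, 1, -1, -6)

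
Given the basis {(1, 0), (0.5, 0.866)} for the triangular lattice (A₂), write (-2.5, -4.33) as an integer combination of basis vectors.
-5b₂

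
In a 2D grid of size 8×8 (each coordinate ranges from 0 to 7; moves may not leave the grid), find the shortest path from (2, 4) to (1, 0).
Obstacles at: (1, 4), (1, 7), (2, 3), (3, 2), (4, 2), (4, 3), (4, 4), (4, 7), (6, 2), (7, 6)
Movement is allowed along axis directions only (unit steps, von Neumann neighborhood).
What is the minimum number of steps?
9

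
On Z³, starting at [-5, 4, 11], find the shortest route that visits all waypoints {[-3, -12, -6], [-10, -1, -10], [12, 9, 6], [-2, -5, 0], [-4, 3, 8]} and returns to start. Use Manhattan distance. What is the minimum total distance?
130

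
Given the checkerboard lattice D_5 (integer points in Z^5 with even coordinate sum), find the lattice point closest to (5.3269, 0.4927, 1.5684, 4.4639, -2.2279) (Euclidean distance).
(5, 1, 2, 4, -2)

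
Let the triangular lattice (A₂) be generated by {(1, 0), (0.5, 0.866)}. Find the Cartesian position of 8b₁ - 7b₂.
(4.5, -6.062)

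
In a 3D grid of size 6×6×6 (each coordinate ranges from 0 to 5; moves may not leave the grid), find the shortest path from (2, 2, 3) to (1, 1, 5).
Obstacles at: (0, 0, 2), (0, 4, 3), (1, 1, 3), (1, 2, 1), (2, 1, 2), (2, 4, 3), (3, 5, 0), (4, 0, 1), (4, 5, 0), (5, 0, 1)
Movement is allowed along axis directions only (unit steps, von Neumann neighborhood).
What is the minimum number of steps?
4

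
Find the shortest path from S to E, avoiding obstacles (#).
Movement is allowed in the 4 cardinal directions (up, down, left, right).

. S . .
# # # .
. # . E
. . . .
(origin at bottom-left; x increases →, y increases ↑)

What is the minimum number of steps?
4
(one shortest path: (1, 3) → (2, 3) → (3, 3) → (3, 2) → (3, 1))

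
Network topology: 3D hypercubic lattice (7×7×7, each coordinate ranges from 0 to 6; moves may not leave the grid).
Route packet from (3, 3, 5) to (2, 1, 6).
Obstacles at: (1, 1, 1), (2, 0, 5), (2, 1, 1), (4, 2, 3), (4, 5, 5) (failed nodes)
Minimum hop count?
4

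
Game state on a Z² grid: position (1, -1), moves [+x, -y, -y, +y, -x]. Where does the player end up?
(1, -2)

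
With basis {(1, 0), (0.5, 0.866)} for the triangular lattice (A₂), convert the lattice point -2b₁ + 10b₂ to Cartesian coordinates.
(3, 8.66)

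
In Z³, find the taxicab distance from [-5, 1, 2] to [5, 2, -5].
18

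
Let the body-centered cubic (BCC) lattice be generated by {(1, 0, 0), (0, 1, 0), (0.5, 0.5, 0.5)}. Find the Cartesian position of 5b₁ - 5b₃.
(2.5, -2.5, -2.5)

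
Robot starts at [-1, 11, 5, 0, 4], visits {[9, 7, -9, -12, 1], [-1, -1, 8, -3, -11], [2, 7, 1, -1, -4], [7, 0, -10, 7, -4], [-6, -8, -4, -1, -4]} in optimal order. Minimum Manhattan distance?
149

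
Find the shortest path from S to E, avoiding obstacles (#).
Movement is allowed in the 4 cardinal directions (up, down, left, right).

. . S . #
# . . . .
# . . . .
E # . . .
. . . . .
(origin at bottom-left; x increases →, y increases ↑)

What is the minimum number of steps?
7
(one shortest path: (2, 4) → (2, 3) → (2, 2) → (2, 1) → (2, 0) → (1, 0) → (0, 0) → (0, 1))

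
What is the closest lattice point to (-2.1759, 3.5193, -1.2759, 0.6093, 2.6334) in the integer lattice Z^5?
(-2, 4, -1, 1, 3)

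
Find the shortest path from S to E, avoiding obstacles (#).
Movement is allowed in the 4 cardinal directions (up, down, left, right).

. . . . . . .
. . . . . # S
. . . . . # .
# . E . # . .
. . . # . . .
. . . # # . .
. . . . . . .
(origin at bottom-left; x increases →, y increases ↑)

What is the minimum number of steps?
8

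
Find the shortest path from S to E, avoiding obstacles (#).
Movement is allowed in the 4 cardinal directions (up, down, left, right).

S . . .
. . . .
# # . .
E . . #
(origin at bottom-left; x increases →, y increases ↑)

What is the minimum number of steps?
7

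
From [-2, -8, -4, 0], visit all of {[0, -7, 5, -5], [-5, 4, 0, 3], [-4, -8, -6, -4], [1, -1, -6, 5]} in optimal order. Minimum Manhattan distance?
72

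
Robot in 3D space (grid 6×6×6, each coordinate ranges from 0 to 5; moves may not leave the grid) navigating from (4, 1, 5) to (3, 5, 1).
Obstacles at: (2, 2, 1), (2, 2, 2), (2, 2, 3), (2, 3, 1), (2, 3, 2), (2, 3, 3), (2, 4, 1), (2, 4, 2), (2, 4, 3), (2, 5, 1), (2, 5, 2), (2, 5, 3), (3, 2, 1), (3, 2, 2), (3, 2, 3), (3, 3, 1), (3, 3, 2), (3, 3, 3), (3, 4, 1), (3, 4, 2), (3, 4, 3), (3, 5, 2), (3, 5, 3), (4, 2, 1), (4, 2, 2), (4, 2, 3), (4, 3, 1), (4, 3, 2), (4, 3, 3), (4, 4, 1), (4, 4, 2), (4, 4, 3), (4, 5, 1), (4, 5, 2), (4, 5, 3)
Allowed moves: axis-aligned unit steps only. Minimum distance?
11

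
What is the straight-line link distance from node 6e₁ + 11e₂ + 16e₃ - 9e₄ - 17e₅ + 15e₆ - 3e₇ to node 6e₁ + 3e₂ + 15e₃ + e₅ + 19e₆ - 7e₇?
22.4054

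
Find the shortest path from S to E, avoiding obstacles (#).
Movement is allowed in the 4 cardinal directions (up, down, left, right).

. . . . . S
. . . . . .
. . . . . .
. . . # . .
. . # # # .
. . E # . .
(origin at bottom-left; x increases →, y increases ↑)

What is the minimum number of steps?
10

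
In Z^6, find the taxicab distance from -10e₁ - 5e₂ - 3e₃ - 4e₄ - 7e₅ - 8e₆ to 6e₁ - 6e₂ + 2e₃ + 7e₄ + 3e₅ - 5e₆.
46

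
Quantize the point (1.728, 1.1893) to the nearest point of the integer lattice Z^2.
(2, 1)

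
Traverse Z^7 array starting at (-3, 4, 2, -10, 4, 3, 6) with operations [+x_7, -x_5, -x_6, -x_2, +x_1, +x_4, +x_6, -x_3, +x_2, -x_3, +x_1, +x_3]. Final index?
(-1, 4, 1, -9, 3, 3, 7)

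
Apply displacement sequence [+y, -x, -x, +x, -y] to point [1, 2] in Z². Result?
(0, 2)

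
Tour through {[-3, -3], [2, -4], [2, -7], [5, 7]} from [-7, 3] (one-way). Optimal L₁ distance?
36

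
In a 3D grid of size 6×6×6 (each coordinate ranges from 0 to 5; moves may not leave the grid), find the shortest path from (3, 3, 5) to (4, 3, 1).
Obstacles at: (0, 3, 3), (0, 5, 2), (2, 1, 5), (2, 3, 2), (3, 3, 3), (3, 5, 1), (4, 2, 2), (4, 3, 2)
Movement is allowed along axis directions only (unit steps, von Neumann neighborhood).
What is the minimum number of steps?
7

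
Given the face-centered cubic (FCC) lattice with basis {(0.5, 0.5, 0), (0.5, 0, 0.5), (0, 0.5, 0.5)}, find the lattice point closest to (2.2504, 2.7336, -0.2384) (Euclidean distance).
(2.5, 2.5, 0)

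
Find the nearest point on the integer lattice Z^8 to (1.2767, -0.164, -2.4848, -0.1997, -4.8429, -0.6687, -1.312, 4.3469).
(1, 0, -2, 0, -5, -1, -1, 4)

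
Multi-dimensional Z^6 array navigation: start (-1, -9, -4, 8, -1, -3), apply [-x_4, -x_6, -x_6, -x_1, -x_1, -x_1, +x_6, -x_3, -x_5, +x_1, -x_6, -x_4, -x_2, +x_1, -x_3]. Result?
(-2, -10, -6, 6, -2, -5)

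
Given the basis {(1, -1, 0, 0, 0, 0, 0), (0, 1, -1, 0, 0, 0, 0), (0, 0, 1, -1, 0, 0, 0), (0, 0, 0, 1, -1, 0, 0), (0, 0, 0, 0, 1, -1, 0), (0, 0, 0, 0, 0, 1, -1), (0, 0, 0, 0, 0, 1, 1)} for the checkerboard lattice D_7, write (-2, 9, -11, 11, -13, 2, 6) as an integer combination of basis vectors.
-2b₁ + 7b₂ - 4b₃ + 7b₄ - 6b₅ - 5b₆ + b₇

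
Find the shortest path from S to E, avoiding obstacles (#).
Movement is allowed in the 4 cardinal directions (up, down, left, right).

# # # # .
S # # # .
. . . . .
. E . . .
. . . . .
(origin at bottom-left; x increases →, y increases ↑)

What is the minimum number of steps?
3
(one shortest path: (0, 3) → (0, 2) → (1, 2) → (1, 1))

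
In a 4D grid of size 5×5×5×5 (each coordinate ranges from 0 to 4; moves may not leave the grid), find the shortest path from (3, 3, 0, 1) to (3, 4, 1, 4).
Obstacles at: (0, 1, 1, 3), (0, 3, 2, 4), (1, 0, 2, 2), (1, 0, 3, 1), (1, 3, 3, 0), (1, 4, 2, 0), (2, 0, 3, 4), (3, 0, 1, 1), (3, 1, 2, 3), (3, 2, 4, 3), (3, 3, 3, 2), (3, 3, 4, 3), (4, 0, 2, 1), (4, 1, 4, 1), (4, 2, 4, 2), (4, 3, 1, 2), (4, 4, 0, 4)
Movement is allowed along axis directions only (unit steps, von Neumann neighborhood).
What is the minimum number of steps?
5
(one shortest path: (3, 3, 0, 1) → (3, 4, 0, 1) → (3, 4, 1, 1) → (3, 4, 1, 2) → (3, 4, 1, 3) → (3, 4, 1, 4))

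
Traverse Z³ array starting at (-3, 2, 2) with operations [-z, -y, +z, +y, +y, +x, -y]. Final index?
(-2, 2, 2)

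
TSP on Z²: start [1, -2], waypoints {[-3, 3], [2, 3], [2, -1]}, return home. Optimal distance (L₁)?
20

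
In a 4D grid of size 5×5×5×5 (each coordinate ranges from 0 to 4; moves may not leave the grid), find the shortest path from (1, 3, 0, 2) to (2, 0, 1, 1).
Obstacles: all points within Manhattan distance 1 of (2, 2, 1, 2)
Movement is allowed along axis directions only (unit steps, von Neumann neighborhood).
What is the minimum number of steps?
6
(one shortest path: (1, 3, 0, 2) → (2, 3, 0, 2) → (2, 3, 0, 1) → (2, 2, 0, 1) → (2, 1, 0, 1) → (2, 0, 0, 1) → (2, 0, 1, 1))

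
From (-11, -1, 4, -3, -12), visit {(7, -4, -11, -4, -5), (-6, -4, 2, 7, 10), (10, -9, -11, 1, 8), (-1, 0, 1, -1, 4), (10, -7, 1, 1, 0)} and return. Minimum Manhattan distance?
182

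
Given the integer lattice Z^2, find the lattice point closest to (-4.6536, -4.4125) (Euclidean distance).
(-5, -4)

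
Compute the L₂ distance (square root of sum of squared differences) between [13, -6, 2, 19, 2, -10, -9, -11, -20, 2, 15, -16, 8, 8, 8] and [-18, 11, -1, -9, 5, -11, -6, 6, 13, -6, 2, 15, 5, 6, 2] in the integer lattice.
68.4324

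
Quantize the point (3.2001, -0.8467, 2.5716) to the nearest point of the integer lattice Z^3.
(3, -1, 3)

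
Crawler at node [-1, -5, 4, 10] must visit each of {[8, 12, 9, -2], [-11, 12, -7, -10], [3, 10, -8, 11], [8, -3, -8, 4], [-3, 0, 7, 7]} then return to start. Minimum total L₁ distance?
182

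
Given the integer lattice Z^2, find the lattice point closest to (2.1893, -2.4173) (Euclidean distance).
(2, -2)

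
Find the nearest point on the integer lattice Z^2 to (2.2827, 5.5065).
(2, 6)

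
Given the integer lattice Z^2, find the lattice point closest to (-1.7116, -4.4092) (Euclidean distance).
(-2, -4)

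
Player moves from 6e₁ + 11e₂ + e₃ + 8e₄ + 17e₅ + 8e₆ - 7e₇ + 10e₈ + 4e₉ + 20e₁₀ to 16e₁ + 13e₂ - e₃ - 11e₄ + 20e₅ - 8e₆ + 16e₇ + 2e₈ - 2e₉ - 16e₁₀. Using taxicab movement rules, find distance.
125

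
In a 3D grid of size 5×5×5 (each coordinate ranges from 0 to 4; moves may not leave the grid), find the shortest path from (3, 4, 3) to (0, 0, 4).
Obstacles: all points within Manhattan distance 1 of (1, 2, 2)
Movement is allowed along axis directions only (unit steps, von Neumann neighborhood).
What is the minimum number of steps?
8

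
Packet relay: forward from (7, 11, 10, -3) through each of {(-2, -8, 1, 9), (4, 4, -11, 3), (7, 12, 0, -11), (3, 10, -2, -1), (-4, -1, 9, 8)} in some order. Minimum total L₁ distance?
111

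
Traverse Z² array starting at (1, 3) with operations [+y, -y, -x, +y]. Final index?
(0, 4)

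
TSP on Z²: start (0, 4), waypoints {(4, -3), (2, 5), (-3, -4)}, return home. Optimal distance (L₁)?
32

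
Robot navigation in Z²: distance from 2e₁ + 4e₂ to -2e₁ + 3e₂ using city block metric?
5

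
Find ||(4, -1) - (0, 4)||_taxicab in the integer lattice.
9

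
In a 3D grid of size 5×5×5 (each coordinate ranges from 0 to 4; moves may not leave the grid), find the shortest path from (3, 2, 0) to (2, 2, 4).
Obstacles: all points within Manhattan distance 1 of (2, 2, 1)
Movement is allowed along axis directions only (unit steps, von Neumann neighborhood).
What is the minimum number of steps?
7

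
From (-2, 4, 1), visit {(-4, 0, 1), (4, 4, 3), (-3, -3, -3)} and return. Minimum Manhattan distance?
42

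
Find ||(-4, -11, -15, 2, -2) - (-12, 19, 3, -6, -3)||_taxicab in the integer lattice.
65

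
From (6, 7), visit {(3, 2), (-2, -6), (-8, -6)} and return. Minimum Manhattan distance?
54
(one optimal route: (6, 7) → (3, 2) → (-2, -6) → (-8, -6) → (6, 7))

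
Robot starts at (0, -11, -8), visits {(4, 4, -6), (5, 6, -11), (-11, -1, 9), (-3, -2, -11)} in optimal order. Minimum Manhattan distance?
74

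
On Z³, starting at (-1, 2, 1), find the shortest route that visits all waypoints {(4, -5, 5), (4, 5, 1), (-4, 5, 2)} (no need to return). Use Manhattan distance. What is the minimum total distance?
30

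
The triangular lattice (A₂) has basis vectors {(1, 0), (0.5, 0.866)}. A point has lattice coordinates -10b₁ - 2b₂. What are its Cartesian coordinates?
(-11, -1.732)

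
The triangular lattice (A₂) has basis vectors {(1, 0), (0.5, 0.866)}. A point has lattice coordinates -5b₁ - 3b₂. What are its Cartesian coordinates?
(-6.5, -2.598)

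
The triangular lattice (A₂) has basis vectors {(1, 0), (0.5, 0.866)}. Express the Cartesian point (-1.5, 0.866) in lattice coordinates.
-2b₁ + b₂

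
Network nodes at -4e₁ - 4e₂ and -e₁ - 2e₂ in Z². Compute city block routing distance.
5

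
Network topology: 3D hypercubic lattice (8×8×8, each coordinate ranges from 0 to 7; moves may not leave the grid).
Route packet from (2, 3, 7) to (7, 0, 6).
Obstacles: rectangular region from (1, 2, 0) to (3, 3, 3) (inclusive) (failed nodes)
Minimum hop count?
9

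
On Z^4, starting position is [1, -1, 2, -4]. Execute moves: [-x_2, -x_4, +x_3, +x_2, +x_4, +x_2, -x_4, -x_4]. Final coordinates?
(1, 0, 3, -6)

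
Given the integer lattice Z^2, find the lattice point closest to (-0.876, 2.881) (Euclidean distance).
(-1, 3)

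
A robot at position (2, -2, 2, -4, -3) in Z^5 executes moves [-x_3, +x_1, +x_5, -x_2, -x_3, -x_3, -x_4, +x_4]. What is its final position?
(3, -3, -1, -4, -2)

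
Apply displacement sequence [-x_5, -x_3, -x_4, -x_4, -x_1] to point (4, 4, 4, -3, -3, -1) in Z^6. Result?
(3, 4, 3, -5, -4, -1)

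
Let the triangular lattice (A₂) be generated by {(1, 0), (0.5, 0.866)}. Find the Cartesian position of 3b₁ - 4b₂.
(1, -3.464)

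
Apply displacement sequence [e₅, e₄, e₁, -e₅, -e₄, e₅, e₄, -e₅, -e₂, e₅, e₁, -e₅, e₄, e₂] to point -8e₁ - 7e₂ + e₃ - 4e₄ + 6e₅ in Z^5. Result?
(-6, -7, 1, -2, 6)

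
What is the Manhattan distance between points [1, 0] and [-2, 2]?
5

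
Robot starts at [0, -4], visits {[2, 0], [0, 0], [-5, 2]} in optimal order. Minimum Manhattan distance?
15
(one optimal route: (0, -4) → (2, 0) → (0, 0) → (-5, 2))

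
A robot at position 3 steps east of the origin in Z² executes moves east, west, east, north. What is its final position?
(4, 1)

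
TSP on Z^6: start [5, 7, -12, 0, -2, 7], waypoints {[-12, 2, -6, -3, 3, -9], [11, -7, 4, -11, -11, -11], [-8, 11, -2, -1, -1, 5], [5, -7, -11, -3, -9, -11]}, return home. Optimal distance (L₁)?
208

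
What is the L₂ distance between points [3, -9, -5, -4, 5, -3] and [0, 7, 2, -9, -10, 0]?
23.9374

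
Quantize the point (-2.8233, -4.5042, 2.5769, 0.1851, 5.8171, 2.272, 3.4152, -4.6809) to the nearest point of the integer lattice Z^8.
(-3, -5, 3, 0, 6, 2, 3, -5)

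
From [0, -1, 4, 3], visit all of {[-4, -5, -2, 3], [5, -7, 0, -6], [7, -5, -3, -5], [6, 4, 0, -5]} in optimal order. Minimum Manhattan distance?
55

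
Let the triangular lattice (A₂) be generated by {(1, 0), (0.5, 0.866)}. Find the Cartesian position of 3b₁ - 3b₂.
(1.5, -2.598)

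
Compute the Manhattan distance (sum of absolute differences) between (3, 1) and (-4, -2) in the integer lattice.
10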